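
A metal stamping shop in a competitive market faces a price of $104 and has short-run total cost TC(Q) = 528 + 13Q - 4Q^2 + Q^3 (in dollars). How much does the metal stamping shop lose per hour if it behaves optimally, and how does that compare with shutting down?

Profit = -$38 at Q = 7

AVC = 13 - 4Q + Q^2; min AVC = $9 at Q = 2. Since P = $104 ≥ min AVC, the firm produces.
MC = 13 - 8Q + 3Q^2. Setting P = MC and taking the root on the rising branch gives Q* = 7.
TR = 104·7 = 728. TC = 528 + 238 = 766. Profit = 728 − 766 = -$38.
By producing, the firm covers all variable cost plus $490 of fixed cost; shutting down would lose the full $528.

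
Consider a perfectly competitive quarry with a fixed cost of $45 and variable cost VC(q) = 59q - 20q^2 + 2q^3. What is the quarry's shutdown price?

The firm shuts down when price falls below the minimum of average variable cost. AVC = VC/q = 59 - 20q + 2q^2.
dAVC/dq = -20 + 4q = 0 gives q = 5. min AVC = 59 - 20·5 + 2·5^2 = 9.
So the shutdown price is $9.

$9 per unit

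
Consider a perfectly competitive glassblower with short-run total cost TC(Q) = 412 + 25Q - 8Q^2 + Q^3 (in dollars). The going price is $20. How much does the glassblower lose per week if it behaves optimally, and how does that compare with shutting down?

AVC = 25 - 8Q + Q^2 has its minimum $9 at Q = 4; price $20 clears that bar, so the firm operates.
With MC = 25 - 16Q + 3Q^2, P = MC on the upward-sloping part at Q* = 5.
TR = 20·5 = 100. TC = 412 + 50 = 462. Profit = 100 − 462 = -$362.
Shutting down would mean losing the fixed cost of $412, so operating at a loss of $362 is better by $50.

Profit = -$362 at Q = 5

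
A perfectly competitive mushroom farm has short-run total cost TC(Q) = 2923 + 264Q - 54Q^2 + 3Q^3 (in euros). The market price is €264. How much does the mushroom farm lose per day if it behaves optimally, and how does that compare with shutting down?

AVC = 264 - 54Q + 3Q^2; min AVC = €21 at Q = 9. Since P = €264 ≥ min AVC, the firm produces.
MC = 264 - 108Q + 9Q^2. Setting P = MC and taking the root on the rising branch gives Q* = 12.
TR = 264·12 = 3168. TC = 2923 + 576 = 3499. Profit = 3168 − 3499 = -€331.
That loss of €331 beats the €2923 the firm would lose by shutting down; producing recovers €2592 of fixed cost.

Profit = -€331 at Q = 12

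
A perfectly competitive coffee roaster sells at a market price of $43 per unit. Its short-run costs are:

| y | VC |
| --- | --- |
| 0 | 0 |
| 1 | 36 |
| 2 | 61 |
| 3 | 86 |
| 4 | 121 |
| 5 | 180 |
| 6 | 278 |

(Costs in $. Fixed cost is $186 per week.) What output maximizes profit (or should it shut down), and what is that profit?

y = 4; profit = -$135

Compute π = P·y − TC at each output: y=0: -186; y=1: -179; y=2: -161; y=3: -143; y=4: -135; y=5: -151; y=6: -206.
Profit is maximized at y = 4. AVC there is 121/4 = $30.25 ≤ P, so producing beats shutting down (which would give -$186).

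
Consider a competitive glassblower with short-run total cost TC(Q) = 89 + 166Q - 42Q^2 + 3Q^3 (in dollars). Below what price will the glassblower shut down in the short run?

The firm shuts down when price falls below the minimum of average variable cost. AVC = VC/Q = 166 - 42Q + 3Q^2.
At the minimum of AVC, MC = AVC. MC = 166 - 84Q + 9Q^2; setting MC = AVC gives 6Q^2 - 42Q = 0, so Q = 7. min AVC = 19.
For P < $19 the firm produces nothing.

$19 per unit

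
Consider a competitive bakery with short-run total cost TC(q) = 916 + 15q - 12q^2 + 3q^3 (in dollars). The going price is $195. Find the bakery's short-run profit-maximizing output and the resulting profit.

AVC = 15 - 12q + 3q^2; min AVC = $3 at q = 2. Since P = $195 ≥ min AVC, the firm produces.
MC = 15 - 24q + 9q^2. Setting P = MC and taking the root on the rising branch gives q* = 6.
TR = 195·6 = 1170. TC = 916 + 306 = 1222. Profit = 1170 − 1222 = -$52.
Shutting down would mean losing the fixed cost of $916, so operating at a loss of $52 is better by $864.

Profit = -$52 at q = 6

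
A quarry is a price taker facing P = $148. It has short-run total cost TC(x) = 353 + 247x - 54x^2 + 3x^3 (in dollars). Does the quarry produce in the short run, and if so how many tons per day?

From TC, MC = TC'(x) = 247 - 108x + 9x^2 and AVC = VC/x = 247 - 54x + 3x^2.
AVC is minimized where dAVC/dx = -54 + 6x = 0, at x = 9; min AVC = 247 - 54·9 + 3·9^2 = $4.
Since P = $148 ≥ min AVC = $4, price covers variable cost and the firm should produce.
Set P = MC: 148 = 247 - 108x + 9x^2 → 99 - 108x + 9x^2 = 0. The roots are x = 1 and x = 11; the profit-maximizing output is on the rising part of MC, so x* = 11.
Check: AVC at x = 11 is $16 ≤ P, so revenue covers variable cost.
Profit = P·x − TC = 148·11 − 529 = $1099.

Produce at x = 11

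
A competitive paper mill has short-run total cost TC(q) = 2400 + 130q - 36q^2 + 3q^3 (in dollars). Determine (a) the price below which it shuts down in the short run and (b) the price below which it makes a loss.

Shutdown price = min AVC. AVC = 130 - 36q + 3q^2, with vertex at q = 6 and minimum $22.
ATC = 2400/q + 130 - 36q + 3q^2. Setting dATC/dq = −2400/q^2 − 36 + 6q = 0 gives q = 10 (since 6·10^3 − 36·10^2 = 2400).
min ATC = 2400/10 + 130 − 36·10 + 3·10^2 = $310. That is the break-even price.
For $22 ≤ P < $310 the firm produces at a loss; below $22 it shuts down.

Shutdown price = $22; break-even price = $310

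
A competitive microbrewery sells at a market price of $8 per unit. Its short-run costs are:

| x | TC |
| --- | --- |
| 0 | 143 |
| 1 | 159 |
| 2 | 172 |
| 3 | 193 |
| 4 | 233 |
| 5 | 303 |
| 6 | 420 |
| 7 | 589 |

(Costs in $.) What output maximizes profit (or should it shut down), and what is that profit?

x = 0 (shut down); profit = -$143

Profit at each row (π = 8x − TC): x=0: -143; x=1: -151; x=2: -156; x=3: -169; x=4: -201; x=5: -263; x=6: -372; x=7: -533.
Profit is highest at x = 0. Equivalently, the lowest AVC in the table is 29/2 ≈ $14.50 at x = 2, and P = $8 falls below it — price never covers variable cost, so the firm shuts down and loses only its fixed cost.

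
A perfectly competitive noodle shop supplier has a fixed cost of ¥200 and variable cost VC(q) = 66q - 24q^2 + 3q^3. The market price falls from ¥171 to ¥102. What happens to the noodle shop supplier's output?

MC = 66 - 48q + 9q^2; the shutdown threshold is min AVC = ¥18 (at q = 4).
With P = ¥171 above the shutdown price, P = MC gives q = 7.
At P = ¥102 ≥ min AVC, set P = MC: q = 6. The firm stays open but cuts output.

Output falls from 7 to 6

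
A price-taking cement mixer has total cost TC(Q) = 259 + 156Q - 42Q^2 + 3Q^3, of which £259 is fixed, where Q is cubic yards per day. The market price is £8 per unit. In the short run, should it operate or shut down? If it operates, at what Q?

Variable cost is VC = 156Q - 42Q^2 + 3Q^3, so AVC = VC/Q = 156 - 42Q + 3Q^2 and MC = dTC/dQ = 156 - 84Q + 9Q^2.
AVC hits its minimum where MC = AVC, at Q = 7, giving min AVC = 156 - 42·7 + 3·7^2 = £9.
Since P = £8 < min AVC = £9, price fails to cover variable cost at any output.
Best response: produce nothing and absorb the £259 fixed cost.

Shut down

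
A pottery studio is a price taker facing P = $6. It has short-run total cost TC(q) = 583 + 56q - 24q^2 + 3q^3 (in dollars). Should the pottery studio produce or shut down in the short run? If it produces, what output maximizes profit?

Shut down

Strip out fixed cost: VC = 56q - 24q^2 + 3q^3. Then AVC = 56 - 24q + 3q^2 and MC = 56 - 48q + 9q^2.
The AVC parabola has its vertex at q = 24/6 = 4, where AVC = 56 - 24·4 + 3·4^2 = $8.
P = $6 lies below min AVC = $8; no output level covers variable cost.
The firm minimizes its loss by shutting down and losing only its fixed cost of $583.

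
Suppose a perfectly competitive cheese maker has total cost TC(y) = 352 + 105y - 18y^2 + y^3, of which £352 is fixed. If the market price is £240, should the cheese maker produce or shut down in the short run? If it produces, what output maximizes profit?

Variable cost is VC = 105y - 18y^2 + y^3, so AVC = VC/y = 105 - 18y + y^2 and MC = dTC/dy = 105 - 36y + 3y^2.
AVC is minimized where dAVC/dy = -18 + 2y = 0, at y = 9; min AVC = 105 - 18·9 + 9^2 = £24.
P = £240 exceeds min AVC = £24, so the firm stays open.
Set P = MC: 240 = 105 - 36y + 3y^2 → -135 - 36y + 3y^2 = 0. The roots are y = -3 and y = 15; the profit-maximizing output is on the rising part of MC, so y* = 15.
Check: AVC at y = 15 is £60 ≤ P, so revenue covers variable cost.
Profit = P·y − TC = 240·15 − 1252 = £2348.

Produce at y = 15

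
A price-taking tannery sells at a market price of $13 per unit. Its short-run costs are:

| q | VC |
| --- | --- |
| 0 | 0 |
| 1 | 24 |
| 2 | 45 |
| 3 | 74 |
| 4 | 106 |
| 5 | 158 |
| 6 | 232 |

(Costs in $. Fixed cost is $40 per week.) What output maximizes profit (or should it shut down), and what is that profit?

q = 0 (shut down); profit = -$40

Tabulate TR − TC: q=0: -40; q=1: -51; q=2: -59; q=3: -75; q=4: -94; q=5: -133; q=6: -194.
Profit is highest at q = 0. Equivalently, the lowest AVC in the table is 45/2 ≈ $22.50 at q = 2, and P = $13 falls below it — price never covers variable cost, so the firm shuts down and loses only its fixed cost.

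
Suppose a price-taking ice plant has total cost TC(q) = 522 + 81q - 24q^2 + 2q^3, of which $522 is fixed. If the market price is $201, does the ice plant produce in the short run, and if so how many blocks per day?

From TC, MC = TC'(q) = 81 - 48q + 6q^2 and AVC = VC/q = 81 - 24q + 2q^2.
The AVC parabola has its vertex at q = 24/4 = 6, where AVC = 81 - 24·6 + 2·6^2 = $9.
Since P = $201 ≥ min AVC = $9, price covers variable cost and the firm should produce.
Solving P = MC: -120 - 48q + 6q^2 = 0 ⇒ q = -2 or 10. On the upward-sloping branch, q* = 10.
Check: AVC at q = 10 is $41 ≤ P, so revenue covers variable cost.
Profit = P·q − TC = 201·10 − 932 = $1078.

Produce at q = 10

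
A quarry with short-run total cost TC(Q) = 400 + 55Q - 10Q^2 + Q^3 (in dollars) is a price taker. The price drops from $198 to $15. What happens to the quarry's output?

Output falls from 11 to 0 (the firm shuts down)

MC = 55 - 20Q + 3Q^2; the shutdown threshold is min AVC = $30 (at Q = 5).
With P = $198 above the shutdown price, P = MC gives Q = 11.
At P = $15 < min AVC = $30, price no longer covers variable cost at any output, so the firm shuts down: Q = 0.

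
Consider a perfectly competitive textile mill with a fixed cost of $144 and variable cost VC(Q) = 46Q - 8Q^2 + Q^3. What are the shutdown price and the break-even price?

Shutdown price = min AVC. AVC = 46 - 8Q + Q^2, with vertex at Q = 4 and minimum $30.
ATC = 144/Q + 46 - 8Q + Q^2. Setting dATC/dQ = −144/Q^2 − 8 + 2Q = 0 gives Q = 6 (since 2·6^3 − 8·6^2 = 144).
min ATC = 144/6 + 46 − 8·6 + 6^2 = $58. That is the break-even price.
Between these two prices the firm operates at a loss; above $58 it earns a profit.

Shutdown price = $30; break-even price = $58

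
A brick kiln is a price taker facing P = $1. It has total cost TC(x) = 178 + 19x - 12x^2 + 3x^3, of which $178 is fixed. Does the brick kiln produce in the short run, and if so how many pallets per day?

Shut down

Strip out fixed cost: VC = 19x - 12x^2 + 3x^3. Then AVC = 19 - 12x + 3x^2 and MC = 19 - 24x + 9x^2.
AVC hits its minimum where MC = AVC, at x = 2, giving min AVC = 19 - 12·2 + 3·2^2 = $7.
P = $1 lies below min AVC = $7; no output level covers variable cost.
Best response: produce nothing and absorb the $178 fixed cost.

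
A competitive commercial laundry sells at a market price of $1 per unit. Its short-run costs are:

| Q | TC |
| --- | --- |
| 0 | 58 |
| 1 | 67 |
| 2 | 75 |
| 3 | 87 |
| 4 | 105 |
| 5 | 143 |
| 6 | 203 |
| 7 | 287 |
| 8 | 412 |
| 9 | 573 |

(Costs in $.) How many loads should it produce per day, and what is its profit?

Compute π = P·Q − TC at each output: Q=0: -58; Q=1: -66; Q=2: -73; Q=3: -84; Q=4: -101; Q=5: -138; Q=6: -197; Q=7: -280; Q=8: -404; Q=9: -564.
Profit is highest at Q = 0. Equivalently, the lowest AVC in the table is 17/2 ≈ $8.50 at Q = 2, and P = $1 falls below it — price never covers variable cost, so the firm shuts down and loses only its fixed cost.

Q = 0 (shut down); profit = -$58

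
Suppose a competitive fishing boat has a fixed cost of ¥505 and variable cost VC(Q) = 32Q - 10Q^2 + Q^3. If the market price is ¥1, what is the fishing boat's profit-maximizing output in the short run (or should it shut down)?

Shut down

Variable cost is VC = 32Q - 10Q^2 + Q^3, so AVC = VC/Q = 32 - 10Q + Q^2 and MC = dTC/dQ = 32 - 20Q + 3Q^2.
AVC is minimized where dAVC/dQ = -10 + 2Q = 0, at Q = 5; min AVC = 32 - 10·5 + 5^2 = ¥7.
P = ¥1 lies below min AVC = ¥7; no output level covers variable cost.
Best response: produce nothing and absorb the ¥505 fixed cost.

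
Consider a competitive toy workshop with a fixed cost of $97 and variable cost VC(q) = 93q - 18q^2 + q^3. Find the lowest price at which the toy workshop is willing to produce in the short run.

$12 per unit

The firm shuts down when price falls below the minimum of average variable cost. AVC = VC/q = 93 - 18q + q^2.
At the minimum of AVC, MC = AVC. MC = 93 - 36q + 3q^2; setting MC = AVC gives 2q^2 - 18q = 0, so q = 9. min AVC = 12.
So the shutdown price is $12.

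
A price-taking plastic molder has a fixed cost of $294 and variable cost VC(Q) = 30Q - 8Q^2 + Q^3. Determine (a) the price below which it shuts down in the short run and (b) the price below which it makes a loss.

Shutdown price = $14; break-even price = $65

AVC = 30 - 8Q + Q^2; minimized at Q = 4, giving min AVC = $14. That is the shutdown price.
ATC = 294/Q + 30 - 8Q + Q^2. Setting dATC/dQ = −294/Q^2 − 8 + 2Q = 0 gives Q = 7 (since 2·7^3 − 8·7^2 = 294).
min ATC = 294/7 + 30 − 8·7 + 7^2 = $65. That is the break-even price.
For $14 ≤ P < $65 the firm produces at a loss; below $14 it shuts down.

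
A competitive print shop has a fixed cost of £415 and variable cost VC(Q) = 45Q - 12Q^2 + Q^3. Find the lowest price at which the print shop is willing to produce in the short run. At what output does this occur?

£9 per unit, at Q = 6

Short-run supply begins at min AVC. From VC = 45Q - 12Q^2 + Q^3, AVC = 45 - 12Q + Q^2.
At the minimum of AVC, MC = AVC. MC = 45 - 24Q + 3Q^2; setting MC = AVC gives 2Q^2 - 12Q = 0, so Q = 6. min AVC = 9.
So the shutdown price is £9.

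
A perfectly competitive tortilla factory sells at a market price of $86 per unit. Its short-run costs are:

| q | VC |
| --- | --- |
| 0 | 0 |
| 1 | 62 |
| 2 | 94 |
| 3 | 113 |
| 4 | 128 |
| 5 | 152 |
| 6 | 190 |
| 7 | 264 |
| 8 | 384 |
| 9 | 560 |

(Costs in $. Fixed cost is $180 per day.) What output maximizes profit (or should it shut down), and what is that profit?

Tabulate TR − TC: q=0: -180; q=1: -156; q=2: -102; q=3: -35; q=4: 36; q=5: 98; q=6: 146; q=7: 158; q=8: 124; q=9: 34.
Profit is maximized at q = 7. AVC there is 264/7 = $37.71 ≤ P, so producing beats shutting down (which would give -$180).

q = 7; profit = $158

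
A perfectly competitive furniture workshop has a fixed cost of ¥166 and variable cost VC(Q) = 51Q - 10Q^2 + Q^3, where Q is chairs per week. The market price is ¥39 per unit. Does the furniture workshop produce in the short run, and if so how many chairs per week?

Variable cost is VC = 51Q - 10Q^2 + Q^3, so AVC = VC/Q = 51 - 10Q + Q^2 and MC = dTC/dQ = 51 - 20Q + 3Q^2.
The AVC parabola has its vertex at Q = 10/2 = 5, where AVC = 51 - 10·5 + 5^2 = ¥26.
Since P = ¥39 ≥ min AVC = ¥26, price covers variable cost and the firm should produce.
P = MC gives 12 - 20Q + 3Q^2 = 0, with roots 2/3 and 6. Take the larger (rising MC): Q* = 6.
Check: AVC at Q = 6 is ¥27 ≤ P, so revenue covers variable cost.
Profit = P·Q − TC = 39·6 − 328 = -¥94, a loss, but smaller than the ¥166 fixed cost the firm would lose by shutting down.

Produce at Q = 6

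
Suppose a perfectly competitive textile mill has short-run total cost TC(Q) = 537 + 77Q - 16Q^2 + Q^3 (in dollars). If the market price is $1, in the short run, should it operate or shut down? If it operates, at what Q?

Variable cost is VC = 77Q - 16Q^2 + Q^3, so AVC = VC/Q = 77 - 16Q + Q^2 and MC = dTC/dQ = 77 - 32Q + 3Q^2.
AVC hits its minimum where MC = AVC, at Q = 8, giving min AVC = 77 - 16·8 + 8^2 = $13.
Since P = $1 < min AVC = $13, price fails to cover variable cost at any output.
Best response: produce nothing and absorb the $537 fixed cost.

Shut down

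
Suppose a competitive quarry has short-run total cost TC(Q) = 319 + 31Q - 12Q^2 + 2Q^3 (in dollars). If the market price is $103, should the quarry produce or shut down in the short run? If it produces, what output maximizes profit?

Produce at Q = 6

Variable cost is VC = 31Q - 12Q^2 + 2Q^3, so AVC = VC/Q = 31 - 12Q + 2Q^2 and MC = dTC/dQ = 31 - 24Q + 6Q^2.
The AVC parabola has its vertex at Q = 12/4 = 3, where AVC = 31 - 12·3 + 2·3^2 = $13.
Since P = $103 ≥ min AVC = $13, price covers variable cost and the firm should produce.
Solving P = MC: -72 - 24Q + 6Q^2 = 0 ⇒ Q = -2 or 6. On the upward-sloping branch, Q* = 6.
Check: AVC at Q = 6 is $31 ≤ P, so revenue covers variable cost.
Profit = P·Q − TC = 103·6 − 505 = $113.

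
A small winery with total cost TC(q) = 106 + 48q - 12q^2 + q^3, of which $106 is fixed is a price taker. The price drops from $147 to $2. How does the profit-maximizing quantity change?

MC = 48 - 24q + 3q^2; the shutdown threshold is min AVC = $12 (at q = 6).
At P = $147 ≥ min AVC, set P = MC on the rising branch: q = 11.
At P = $2 < min AVC = $12, price no longer covers variable cost at any output, so the firm shuts down: q = 0.

Output falls from 11 to 0 (the firm shuts down)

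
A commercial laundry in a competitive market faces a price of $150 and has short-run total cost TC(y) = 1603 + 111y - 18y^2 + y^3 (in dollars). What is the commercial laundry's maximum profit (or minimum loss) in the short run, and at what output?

Profit = -$251 at y = 13

AVC = 111 - 18y + y^2; min AVC = $30 at y = 9. Since P = $150 ≥ min AVC, the firm produces.
With MC = 111 - 36y + 3y^2, P = MC on the upward-sloping part at y* = 13.
TR = 150·13 = 1950. TC = 1603 + 598 = 2201. Profit = 1950 − 2201 = -$251.
Shutting down would mean losing the fixed cost of $1603, so operating at a loss of $251 is better by $1352.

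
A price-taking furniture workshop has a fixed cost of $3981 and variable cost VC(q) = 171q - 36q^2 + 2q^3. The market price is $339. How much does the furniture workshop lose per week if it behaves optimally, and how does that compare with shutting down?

AVC = 171 - 36q + 2q^2 has its minimum $9 at q = 9; price $339 clears that bar, so the firm operates.
MC = 171 - 72q + 6q^2. Setting P = MC and taking the root on the rising branch gives q* = 14.
TR = 339·14 = 4746. TC = 3981 + 826 = 4807. Profit = 4746 − 4807 = -$61.
By producing, the firm covers all variable cost plus $3920 of fixed cost; shutting down would lose the full $3981.

Profit = -$61 at q = 14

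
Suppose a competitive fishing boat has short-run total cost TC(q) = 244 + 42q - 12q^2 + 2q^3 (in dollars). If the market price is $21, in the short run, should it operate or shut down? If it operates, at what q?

Strip out fixed cost: VC = 42q - 12q^2 + 2q^3. Then AVC = 42 - 12q + 2q^2 and MC = 42 - 24q + 6q^2.
AVC is minimized where dAVC/dq = -12 + 4q = 0, at q = 3; min AVC = 42 - 12·3 + 2·3^2 = $24.
P = $21 lies below min AVC = $24; no output level covers variable cost.
The firm minimizes its loss by shutting down and losing only its fixed cost of $244.

Shut down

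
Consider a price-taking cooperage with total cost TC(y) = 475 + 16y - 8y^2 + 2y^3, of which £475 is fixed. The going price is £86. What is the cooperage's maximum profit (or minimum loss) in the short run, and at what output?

AVC = 16 - 8y + 2y^2 has its minimum £8 at y = 2; price £86 clears that bar, so the firm operates.
With MC = 16 - 16y + 6y^2, P = MC on the upward-sloping part at y* = 5.
TR = 86·5 = 430. TC = 475 + 130 = 605. Profit = 430 − 605 = -£175.
By producing, the firm covers all variable cost plus £300 of fixed cost; shutting down would lose the full £475.

Profit = -£175 at y = 5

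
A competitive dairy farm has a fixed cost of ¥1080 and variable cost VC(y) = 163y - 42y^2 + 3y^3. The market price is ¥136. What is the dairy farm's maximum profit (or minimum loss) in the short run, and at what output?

Profit = -¥108 at y = 9

AVC = 163 - 42y + 3y^2; min AVC = ¥16 at y = 7. Since P = ¥136 ≥ min AVC, the firm produces.
MC = 163 - 84y + 9y^2. Setting P = MC and taking the root on the rising branch gives y* = 9.
TR = 136·9 = 1224. TC = 1080 + 252 = 1332. Profit = 1224 − 1332 = -¥108.
Shutting down would mean losing the fixed cost of ¥1080, so operating at a loss of ¥108 is better by ¥972.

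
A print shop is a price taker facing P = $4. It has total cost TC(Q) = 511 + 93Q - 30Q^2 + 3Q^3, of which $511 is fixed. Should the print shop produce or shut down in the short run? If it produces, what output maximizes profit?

Shut down

Strip out fixed cost: VC = 93Q - 30Q^2 + 3Q^3. Then AVC = 93 - 30Q + 3Q^2 and MC = 93 - 60Q + 9Q^2.
AVC is minimized where dAVC/dQ = -30 + 6Q = 0, at Q = 5; min AVC = 93 - 30·5 + 3·5^2 = $18.
Since P = $4 < min AVC = $18, price fails to cover variable cost at any output.
The firm minimizes its loss by shutting down and losing only its fixed cost of $511.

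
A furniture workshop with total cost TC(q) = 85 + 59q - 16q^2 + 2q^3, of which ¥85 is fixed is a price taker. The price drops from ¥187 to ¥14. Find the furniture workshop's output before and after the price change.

AVC = 59 - 16q + 2q^2, minimized at q = 4 where min AVC = ¥27. MC = 59 - 32q + 6q^2.
At P = ¥187 ≥ min AVC, set P = MC on the rising branch: q = 8.
At P = ¥14 < min AVC = ¥27, price no longer covers variable cost at any output, so the firm shuts down: q = 0.

Output falls from 8 to 0 (the firm shuts down)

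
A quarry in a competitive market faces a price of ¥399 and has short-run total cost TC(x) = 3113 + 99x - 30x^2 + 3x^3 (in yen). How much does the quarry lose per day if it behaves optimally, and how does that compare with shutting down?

Profit = -¥113 at x = 10

AVC = 99 - 30x + 3x^2; min AVC = ¥24 at x = 5. Since P = ¥399 ≥ min AVC, the firm produces.
With MC = 99 - 60x + 9x^2, P = MC on the upward-sloping part at x* = 10.
TR = 399·10 = 3990. TC = 3113 + 990 = 4103. Profit = 3990 − 4103 = -¥113.
Shutting down would mean losing the fixed cost of ¥3113, so operating at a loss of ¥113 is better by ¥3000.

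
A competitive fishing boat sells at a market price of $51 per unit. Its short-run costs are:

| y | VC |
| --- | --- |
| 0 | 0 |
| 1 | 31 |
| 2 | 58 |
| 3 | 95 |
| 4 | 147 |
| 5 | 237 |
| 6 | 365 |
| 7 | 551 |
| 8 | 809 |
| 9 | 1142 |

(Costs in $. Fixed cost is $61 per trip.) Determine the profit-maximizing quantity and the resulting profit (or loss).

y = 3; profit = -$3

Compute π = P·y − TC at each output: y=0: -61; y=1: -41; y=2: -17; y=3: -3; y=4: -4; y=5: -43; y=6: -120; y=7: -255; y=8: -462; y=9: -744.
Profit is maximized at y = 3. AVC there is 95/3 = $31.67 ≤ P, so producing beats shutting down (which would give -$61).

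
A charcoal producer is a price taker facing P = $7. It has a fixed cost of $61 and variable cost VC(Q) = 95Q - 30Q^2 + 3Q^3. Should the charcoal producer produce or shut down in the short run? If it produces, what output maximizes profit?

From TC, MC = TC'(Q) = 95 - 60Q + 9Q^2 and AVC = VC/Q = 95 - 30Q + 3Q^2.
AVC hits its minimum where MC = AVC, at Q = 5, giving min AVC = 95 - 30·5 + 3·5^2 = $20.
Since P = $7 < min AVC = $20, price fails to cover variable cost at any output.
Best response: produce nothing and absorb the $61 fixed cost.

Shut down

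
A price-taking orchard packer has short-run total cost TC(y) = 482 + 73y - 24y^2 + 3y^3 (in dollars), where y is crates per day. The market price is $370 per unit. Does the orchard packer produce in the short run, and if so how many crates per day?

Variable cost is VC = 73y - 24y^2 + 3y^3, so AVC = VC/y = 73 - 24y + 3y^2 and MC = dTC/dy = 73 - 48y + 9y^2.
The AVC parabola has its vertex at y = 24/6 = 4, where AVC = 73 - 24·4 + 3·4^2 = $25.
Because $370 ≥ $25, revenue can cover variable cost; the firm operates.
Solving P = MC: -297 - 48y + 9y^2 = 0 ⇒ y = -11/3 or 9. On the upward-sloping branch, y* = 9.
Check: AVC at y = 9 is $100 ≤ P, so revenue covers variable cost.
Profit = P·y − TC = 370·9 − 1382 = $1948.

Produce at y = 9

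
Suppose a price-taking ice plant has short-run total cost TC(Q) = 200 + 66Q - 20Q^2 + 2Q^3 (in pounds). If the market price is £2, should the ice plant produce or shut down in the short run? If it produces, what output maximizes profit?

Shut down

Strip out fixed cost: VC = 66Q - 20Q^2 + 2Q^3. Then AVC = 66 - 20Q + 2Q^2 and MC = 66 - 40Q + 6Q^2.
The AVC parabola has its vertex at Q = 20/4 = 5, where AVC = 66 - 20·5 + 2·5^2 = £16.
With P < min AVC (£2 < £16), every unit sold adds to the loss.
Best response: produce nothing and absorb the £200 fixed cost.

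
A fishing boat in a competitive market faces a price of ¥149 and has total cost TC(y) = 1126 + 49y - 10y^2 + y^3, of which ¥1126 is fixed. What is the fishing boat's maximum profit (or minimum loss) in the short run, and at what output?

AVC = 49 - 10y + y^2; min AVC = ¥24 at y = 5. Since P = ¥149 ≥ min AVC, the firm produces.
MC = 49 - 20y + 3y^2. Setting P = MC and taking the root on the rising branch gives y* = 10.
TR = 149·10 = 1490. TC = 1126 + 490 = 1616. Profit = 1490 − 1616 = -¥126.
That loss of ¥126 beats the ¥1126 the firm would lose by shutting down; producing recovers ¥1000 of fixed cost.

Profit = -¥126 at y = 10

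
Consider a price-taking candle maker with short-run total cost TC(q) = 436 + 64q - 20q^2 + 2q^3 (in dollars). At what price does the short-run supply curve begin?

Short-run supply begins at min AVC. From VC = 64q - 20q^2 + 2q^3, AVC = 64 - 20q + 2q^2.
At the minimum of AVC, MC = AVC. MC = 64 - 40q + 6q^2; setting MC = AVC gives 4q^2 - 20q = 0, so q = 5. min AVC = 14.
For P < $14 the firm produces nothing.

$14 per unit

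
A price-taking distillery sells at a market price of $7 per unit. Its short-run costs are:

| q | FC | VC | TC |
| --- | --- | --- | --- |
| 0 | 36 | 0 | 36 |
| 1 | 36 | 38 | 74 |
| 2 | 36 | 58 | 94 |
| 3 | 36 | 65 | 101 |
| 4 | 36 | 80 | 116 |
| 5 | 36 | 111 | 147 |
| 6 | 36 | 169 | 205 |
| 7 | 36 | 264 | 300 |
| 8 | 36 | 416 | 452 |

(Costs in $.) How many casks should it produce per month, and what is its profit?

Profit at each row (π = 7q − TC): q=0: -36; q=1: -67; q=2: -80; q=3: -80; q=4: -88; q=5: -112; q=6: -163; q=7: -251; q=8: -396.
Profit is highest at q = 0. Equivalently, the lowest AVC in the table is 80/4 ≈ $20 at q = 4, and P = $7 falls below it — price never covers variable cost, so the firm shuts down and loses only its fixed cost.

q = 0 (shut down); profit = -$36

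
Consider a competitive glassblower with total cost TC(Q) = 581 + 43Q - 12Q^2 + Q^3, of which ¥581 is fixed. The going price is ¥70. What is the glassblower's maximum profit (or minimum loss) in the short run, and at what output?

AVC = 43 - 12Q + Q^2 has its minimum ¥7 at Q = 6; price ¥70 clears that bar, so the firm operates.
With MC = 43 - 24Q + 3Q^2, P = MC on the upward-sloping part at Q* = 9.
TR = 70·9 = 630. TC = 581 + 144 = 725. Profit = 630 − 725 = -¥95.
That loss of ¥95 beats the ¥581 the firm would lose by shutting down; producing recovers ¥486 of fixed cost.

Profit = -¥95 at Q = 9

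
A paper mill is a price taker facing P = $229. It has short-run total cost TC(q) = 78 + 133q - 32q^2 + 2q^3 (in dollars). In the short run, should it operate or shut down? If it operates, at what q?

Produce at q = 12

From TC, MC = TC'(q) = 133 - 64q + 6q^2 and AVC = VC/q = 133 - 32q + 2q^2.
AVC hits its minimum where MC = AVC, at q = 8, giving min AVC = 133 - 32·8 + 2·8^2 = $5.
Because $229 ≥ $5, revenue can cover variable cost; the firm operates.
Set P = MC: 229 = 133 - 64q + 6q^2 → -96 - 64q + 6q^2 = 0. The roots are q = -4/3 and q = 12; the profit-maximizing output is on the rising part of MC, so q* = 12.
Check: AVC at q = 12 is $37 ≤ P, so revenue covers variable cost.
Profit = P·q − TC = 229·12 − 522 = $2226.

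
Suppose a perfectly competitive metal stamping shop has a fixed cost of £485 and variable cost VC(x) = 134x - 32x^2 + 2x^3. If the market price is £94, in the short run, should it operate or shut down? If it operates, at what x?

Produce at x = 10

From TC, MC = TC'(x) = 134 - 64x + 6x^2 and AVC = VC/x = 134 - 32x + 2x^2.
AVC is minimized where dAVC/dx = -32 + 4x = 0, at x = 8; min AVC = 134 - 32·8 + 2·8^2 = £6.
Since P = £94 ≥ min AVC = £6, price covers variable cost and the firm should produce.
P = MC gives 40 - 64x + 6x^2 = 0, with roots 2/3 and 10. Take the larger (rising MC): x* = 10.
Check: AVC at x = 10 is £14 ≤ P, so revenue covers variable cost.
Profit = P·x − TC = 94·10 − 625 = £315.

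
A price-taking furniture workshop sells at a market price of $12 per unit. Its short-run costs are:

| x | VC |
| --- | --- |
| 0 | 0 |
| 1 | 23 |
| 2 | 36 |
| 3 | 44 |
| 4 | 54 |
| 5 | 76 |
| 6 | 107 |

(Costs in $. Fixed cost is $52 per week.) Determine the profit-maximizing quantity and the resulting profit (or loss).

Compute π = P·x − TC at each output: x=0: -52; x=1: -63; x=2: -64; x=3: -60; x=4: -58; x=5: -68; x=6: -87.
Profit is highest at x = 0. Equivalently, the lowest AVC in the table is 54/4 ≈ $13.50 at x = 4, and P = $12 falls below it — price never covers variable cost, so the firm shuts down and loses only its fixed cost.

x = 0 (shut down); profit = -$52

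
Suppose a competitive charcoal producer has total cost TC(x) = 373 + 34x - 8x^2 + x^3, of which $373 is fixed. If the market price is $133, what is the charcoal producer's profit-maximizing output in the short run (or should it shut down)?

Produce at x = 9

Variable cost is VC = 34x - 8x^2 + x^3, so AVC = VC/x = 34 - 8x + x^2 and MC = dTC/dx = 34 - 16x + 3x^2.
AVC hits its minimum where MC = AVC, at x = 4, giving min AVC = 34 - 8·4 + 4^2 = $18.
Because $133 ≥ $18, revenue can cover variable cost; the firm operates.
P = MC gives -99 - 16x + 3x^2 = 0, with roots -11/3 and 9. Take the larger (rising MC): x* = 9.
Check: AVC at x = 9 is $43 ≤ P, so revenue covers variable cost.
Profit = P·x − TC = 133·9 − 760 = $437.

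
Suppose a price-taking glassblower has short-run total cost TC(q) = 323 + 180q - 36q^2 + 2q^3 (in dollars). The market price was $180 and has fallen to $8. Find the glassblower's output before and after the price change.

Output falls from 12 to 0 (the firm shuts down)

AVC = 180 - 36q + 2q^2, minimized at q = 9 where min AVC = $18. MC = 180 - 72q + 6q^2.
At P = $180 ≥ min AVC, set P = MC on the rising branch: q = 12.
At P = $8 < min AVC = $18, price no longer covers variable cost at any output, so the firm shuts down: q = 0.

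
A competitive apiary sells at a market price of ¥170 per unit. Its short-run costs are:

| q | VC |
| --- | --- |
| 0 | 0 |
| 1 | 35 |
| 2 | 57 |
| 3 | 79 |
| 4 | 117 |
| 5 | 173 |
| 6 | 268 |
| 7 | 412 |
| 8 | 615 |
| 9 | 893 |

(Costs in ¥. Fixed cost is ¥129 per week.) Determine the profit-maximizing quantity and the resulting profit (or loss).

Tabulate TR − TC: q=0: -129; q=1: 6; q=2: 154; q=3: 302; q=4: 434; q=5: 548; q=6: 623; q=7: 649; q=8: 616; q=9: 508.
Profit is maximized at q = 7. AVC there is 412/7 = ¥58.86 ≤ P, so producing beats shutting down (which would give -¥129).

q = 7; profit = ¥649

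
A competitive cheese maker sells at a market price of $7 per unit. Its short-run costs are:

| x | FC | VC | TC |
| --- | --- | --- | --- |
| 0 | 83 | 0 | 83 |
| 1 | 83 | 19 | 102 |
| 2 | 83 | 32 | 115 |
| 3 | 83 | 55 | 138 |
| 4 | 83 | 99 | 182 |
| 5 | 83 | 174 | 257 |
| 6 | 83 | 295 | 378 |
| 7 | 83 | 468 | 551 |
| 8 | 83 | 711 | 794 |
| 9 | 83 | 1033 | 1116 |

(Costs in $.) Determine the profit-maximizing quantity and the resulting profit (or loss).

Tabulate TR − TC: x=0: -83; x=1: -95; x=2: -101; x=3: -117; x=4: -154; x=5: -222; x=6: -336; x=7: -502; x=8: -738; x=9: -1053.
Profit is highest at x = 0. Equivalently, the lowest AVC in the table is 32/2 ≈ $16 at x = 2, and P = $7 falls below it — price never covers variable cost, so the firm shuts down and loses only its fixed cost.

x = 0 (shut down); profit = -$83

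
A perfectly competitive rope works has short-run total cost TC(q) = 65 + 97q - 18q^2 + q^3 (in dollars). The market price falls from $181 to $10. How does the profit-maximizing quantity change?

AVC = 97 - 18q + q^2, minimized at q = 9 where min AVC = $16. MC = 97 - 36q + 3q^2.
At P = $181 ≥ min AVC, set P = MC on the rising branch: q = 14.
At P = $10 < min AVC = $16, price no longer covers variable cost at any output, so the firm shuts down: q = 0.

Output falls from 14 to 0 (the firm shuts down)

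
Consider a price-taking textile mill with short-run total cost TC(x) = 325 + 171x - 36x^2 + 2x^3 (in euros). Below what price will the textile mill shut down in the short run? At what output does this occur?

€9 per unit, at x = 9

The firm shuts down when price falls below the minimum of average variable cost. AVC = VC/x = 171 - 36x + 2x^2.
At the minimum of AVC, MC = AVC. MC = 171 - 72x + 6x^2; setting MC = AVC gives 4x^2 - 36x = 0, so x = 9. min AVC = 9.
For P < €9 the firm produces nothing.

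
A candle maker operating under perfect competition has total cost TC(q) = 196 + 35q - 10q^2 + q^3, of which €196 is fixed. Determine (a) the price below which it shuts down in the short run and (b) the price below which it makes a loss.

Shutdown price = €10; break-even price = €42

AVC = 35 - 10q + q^2; minimized at q = 5, giving min AVC = €10. That is the shutdown price.
ATC = 196/q + 35 - 10q + q^2. Setting dATC/dq = −196/q^2 − 10 + 2q = 0 gives q = 7 (since 2·7^3 − 10·7^2 = 196).
min ATC = 196/7 + 35 − 10·7 + 7^2 = €42. That is the break-even price.
Between these two prices the firm operates at a loss; above €42 it earns a profit.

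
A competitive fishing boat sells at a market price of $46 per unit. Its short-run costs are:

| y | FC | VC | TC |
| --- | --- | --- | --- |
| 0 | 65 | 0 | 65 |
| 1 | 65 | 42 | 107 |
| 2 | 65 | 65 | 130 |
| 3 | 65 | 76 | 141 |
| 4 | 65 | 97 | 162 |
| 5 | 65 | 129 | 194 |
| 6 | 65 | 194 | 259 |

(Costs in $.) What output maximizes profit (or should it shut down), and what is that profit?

Tabulate TR − TC: y=0: -65; y=1: -61; y=2: -38; y=3: -3; y=4: 22; y=5: 36; y=6: 17.
Profit is maximized at y = 5. AVC there is 129/5 = $25.80 ≤ P, so producing beats shutting down (which would give -$65).

y = 5; profit = $36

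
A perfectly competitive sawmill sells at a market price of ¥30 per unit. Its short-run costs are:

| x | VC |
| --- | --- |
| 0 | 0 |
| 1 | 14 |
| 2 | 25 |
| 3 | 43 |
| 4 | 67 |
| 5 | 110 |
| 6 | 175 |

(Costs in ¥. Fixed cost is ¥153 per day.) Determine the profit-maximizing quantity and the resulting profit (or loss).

x = 4; profit = -¥100

Tabulate TR − TC: x=0: -153; x=1: -137; x=2: -118; x=3: -106; x=4: -100; x=5: -113; x=6: -148.
Profit is maximized at x = 4. AVC there is 67/4 = ¥16.75 ≤ P, so producing beats shutting down (which would give -¥153).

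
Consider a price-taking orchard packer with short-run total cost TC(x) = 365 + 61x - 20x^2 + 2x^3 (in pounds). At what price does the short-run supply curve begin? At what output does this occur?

The shutdown price is the minimum of AVC. VC = 61x - 20x^2 + 2x^3, so AVC = 61 - 20x + 2x^2.
dAVC/dx = -20 + 4x = 0 gives x = 5. min AVC = 61 - 20·5 + 2·5^2 = 11.
The firm shuts down for any P below £11.

£11 per unit, at x = 5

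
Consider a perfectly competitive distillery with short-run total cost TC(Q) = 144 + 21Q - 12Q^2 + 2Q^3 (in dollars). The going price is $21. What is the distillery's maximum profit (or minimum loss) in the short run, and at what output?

Profit = -$80 at Q = 4

AVC = 21 - 12Q + 2Q^2; min AVC = $3 at Q = 3. Since P = $21 ≥ min AVC, the firm produces.
With MC = 21 - 24Q + 6Q^2, P = MC on the upward-sloping part at Q* = 4.
TR = 21·4 = 84. TC = 144 + 20 = 164. Profit = 84 − 164 = -$80.
By producing, the firm covers all variable cost plus $64 of fixed cost; shutting down would lose the full $144.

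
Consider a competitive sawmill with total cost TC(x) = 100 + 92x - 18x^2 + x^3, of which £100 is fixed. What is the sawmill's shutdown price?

Short-run supply begins at min AVC. From VC = 92x - 18x^2 + x^3, AVC = 92 - 18x + x^2.
At the minimum of AVC, MC = AVC. MC = 92 - 36x + 3x^2; setting MC = AVC gives 2x^2 - 18x = 0, so x = 9. min AVC = 11.
So the shutdown price is £11.

£11 per unit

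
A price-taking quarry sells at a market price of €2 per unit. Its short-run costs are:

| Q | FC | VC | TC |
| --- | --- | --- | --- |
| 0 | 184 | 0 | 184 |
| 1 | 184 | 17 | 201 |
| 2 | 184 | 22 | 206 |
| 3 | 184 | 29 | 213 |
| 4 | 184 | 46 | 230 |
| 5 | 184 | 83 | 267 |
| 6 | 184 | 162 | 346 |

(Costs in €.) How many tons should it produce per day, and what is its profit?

Compute π = P·Q − TC at each output: Q=0: -184; Q=1: -199; Q=2: -202; Q=3: -207; Q=4: -222; Q=5: -257; Q=6: -334.
Profit is highest at Q = 0. Equivalently, the lowest AVC in the table is 29/3 ≈ €9.67 at Q = 3, and P = €2 falls below it — price never covers variable cost, so the firm shuts down and loses only its fixed cost.

Q = 0 (shut down); profit = -€184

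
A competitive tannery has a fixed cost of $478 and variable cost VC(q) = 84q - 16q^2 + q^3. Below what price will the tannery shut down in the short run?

$20 per unit

The shutdown price is the minimum of AVC. VC = 84q - 16q^2 + q^3, so AVC = 84 - 16q + q^2.
dAVC/dq = -16 + 2q = 0 gives q = 8. min AVC = 84 - 16·8 + 8^2 = 20.
The firm shuts down for any P below $20.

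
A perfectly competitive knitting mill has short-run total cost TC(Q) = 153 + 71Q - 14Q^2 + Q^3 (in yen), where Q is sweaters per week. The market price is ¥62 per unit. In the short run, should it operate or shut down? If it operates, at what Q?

Variable cost is VC = 71Q - 14Q^2 + Q^3, so AVC = VC/Q = 71 - 14Q + Q^2 and MC = dTC/dQ = 71 - 28Q + 3Q^2.
The AVC parabola has its vertex at Q = 14/2 = 7, where AVC = 71 - 14·7 + 7^2 = ¥22.
Because ¥62 ≥ ¥22, revenue can cover variable cost; the firm operates.
P = MC gives 9 - 28Q + 3Q^2 = 0, with roots 1/3 and 9. Take the larger (rising MC): Q* = 9.
Check: AVC at Q = 9 is ¥26 ≤ P, so revenue covers variable cost.
Profit = P·Q − TC = 62·9 − 387 = ¥171.

Produce at Q = 9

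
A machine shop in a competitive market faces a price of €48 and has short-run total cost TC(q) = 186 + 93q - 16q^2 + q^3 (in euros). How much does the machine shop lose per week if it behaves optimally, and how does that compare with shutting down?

Profit = -€24 at q = 9

AVC = 93 - 16q + q^2 has its minimum €29 at q = 8; price €48 clears that bar, so the firm operates.
With MC = 93 - 32q + 3q^2, P = MC on the upward-sloping part at q* = 9.
TR = 48·9 = 432. TC = 186 + 270 = 456. Profit = 432 − 456 = -€24.
Shutting down would mean losing the fixed cost of €186, so operating at a loss of €24 is better by €162.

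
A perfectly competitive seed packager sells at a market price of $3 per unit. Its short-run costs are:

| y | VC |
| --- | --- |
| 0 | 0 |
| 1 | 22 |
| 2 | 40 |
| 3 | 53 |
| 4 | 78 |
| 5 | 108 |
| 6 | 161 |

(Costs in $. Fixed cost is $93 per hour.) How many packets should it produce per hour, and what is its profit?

Compute π = P·y − TC at each output: y=0: -93; y=1: -112; y=2: -127; y=3: -137; y=4: -159; y=5: -186; y=6: -236.
Profit is highest at y = 0. Equivalently, the lowest AVC in the table is 53/3 ≈ $17.67 at y = 3, and P = $3 falls below it — price never covers variable cost, so the firm shuts down and loses only its fixed cost.

y = 0 (shut down); profit = -$93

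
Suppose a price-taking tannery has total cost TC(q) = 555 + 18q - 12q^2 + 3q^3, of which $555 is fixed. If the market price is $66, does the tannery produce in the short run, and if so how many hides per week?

Produce at q = 4

Strip out fixed cost: VC = 18q - 12q^2 + 3q^3. Then AVC = 18 - 12q + 3q^2 and MC = 18 - 24q + 9q^2.
The AVC parabola has its vertex at q = 12/6 = 2, where AVC = 18 - 12·2 + 3·2^2 = $6.
Since P = $66 ≥ min AVC = $6, price covers variable cost and the firm should produce.
P = MC gives -48 - 24q + 9q^2 = 0, with roots -4/3 and 4. Take the larger (rising MC): q* = 4.
Check: AVC at q = 4 is $18 ≤ P, so revenue covers variable cost.
Profit = P·q − TC = 66·4 − 627 = -$363, a loss, but smaller than the $555 fixed cost the firm would lose by shutting down.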